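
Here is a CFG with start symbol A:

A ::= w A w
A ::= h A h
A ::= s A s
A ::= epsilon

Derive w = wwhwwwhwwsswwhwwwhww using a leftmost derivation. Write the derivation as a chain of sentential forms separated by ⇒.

A⇒wAw⇒wwAww⇒wwhAhww⇒wwhwAwhww⇒wwhwwAwwhww⇒wwhwwwAwwwhww⇒wwhwwwhAhwwwhww⇒wwhwwwhwAwhwwwhww⇒wwhwwwhwwAwwhwwwhww⇒wwhwwwhwwsAswwhwwwhww⇒wwhwwwhwwsswwhwwwhww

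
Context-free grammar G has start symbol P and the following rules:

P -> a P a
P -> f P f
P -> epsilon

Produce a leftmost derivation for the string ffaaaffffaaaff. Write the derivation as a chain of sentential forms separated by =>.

P => fPf   [P -> f P f]
fPf => ffPff   [P -> f P f]
ffPff => ffaPaff   [P -> a P a]
ffaPaff => ffaaPaaff   [P -> a P a]
ffaaPaaff => ffaaaPaaaff   [P -> a P a]
ffaaaPaaaff => ffaaafPfaaaff   [P -> f P f]
ffaaafPfaaaff => ffaaaffPffaaaff   [P -> f P f]
ffaaaffPffaaaff => ffaaaffffaaaff   [P -> epsilon]

P => fPf => ffPff => ffaPaff => ffaaPaaff => ffaaaPaaaff => ffaaafPfaaaff => ffaaaffPffaaaff => ffaaaffffaaaff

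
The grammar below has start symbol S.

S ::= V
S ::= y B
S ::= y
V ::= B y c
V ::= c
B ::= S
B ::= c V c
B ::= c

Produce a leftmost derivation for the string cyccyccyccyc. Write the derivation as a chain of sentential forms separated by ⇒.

S⇒V⇒Byc⇒cVcyc⇒cByccyc⇒cSyccyc⇒cyByccyc⇒cycVcyccyc⇒cycByccyccyc⇒cyccyccyccyc

S ⇒ V   [S ::= V]
V ⇒ Byc   [V ::= B y c]
Byc ⇒ cVcyc   [B ::= c V c]
cVcyc ⇒ cByccyc   [V ::= B y c]
cByccyc ⇒ cSyccyc   [B ::= S]
cSyccyc ⇒ cyByccyc   [S ::= y B]
cyByccyc ⇒ cycVcyccyc   [B ::= c V c]
cycVcyccyc ⇒ cycByccyccyc   [V ::= B y c]
cycByccyccyc ⇒ cyccyccyccyc   [B ::= c]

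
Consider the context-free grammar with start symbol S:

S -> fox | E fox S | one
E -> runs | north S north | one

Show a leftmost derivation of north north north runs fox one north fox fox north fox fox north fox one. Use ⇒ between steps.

S ⇒ E fox S   [S -> E fox S]
E fox S ⇒ north S north fox S   [E -> north S north]
north S north fox S ⇒ north E fox S north fox S   [S -> E fox S]
north E fox S north fox S ⇒ north north S north fox S north fox S   [E -> north S north]
north north S north fox S north fox S ⇒ north north E fox S north fox S north fox S   [S -> E fox S]
north north E fox S north fox S north fox S ⇒ north north north S north fox S north fox S north fox S   [E -> north S north]
north north north S north fox S north fox S north fox S ⇒ north north north E fox S north fox S north fox S north fox S   [S -> E fox S]
north north north E fox S north fox S north fox S north fox S ⇒ north north north runs fox S north fox S north fox S north fox S   [E -> runs]
north north north runs fox S north fox S north fox S north fox S ⇒ north north north runs fox one north fox S north fox S north fox S   [S -> one]
north north north runs fox one north fox S north fox S north fox S ⇒ north north north runs fox one north fox fox north fox S north fox S   [S -> fox]
north north north runs fox one north fox fox north fox S north fox S ⇒ north north north runs fox one north fox fox north fox fox north fox S   [S -> fox]
north north north runs fox one north fox fox north fox fox north fox S ⇒ north north north runs fox one north fox fox north fox fox north fox one   [S -> one]

S ⇒ E fox S ⇒ north S north fox S ⇒ north E fox S north fox S ⇒ north north S north fox S north fox S ⇒ north north E fox S north fox S north fox S ⇒ north north north S north fox S north fox S north fox S ⇒ north north north E fox S north fox S north fox S north fox S ⇒ north north north runs fox S north fox S north fox S north fox S ⇒ north north north runs fox one north fox S north fox S north fox S ⇒ north north north runs fox one north fox fox north fox S north fox S ⇒ north north north runs fox one north fox fox north fox fox north fox S ⇒ north north north runs fox one north fox fox north fox fox north fox one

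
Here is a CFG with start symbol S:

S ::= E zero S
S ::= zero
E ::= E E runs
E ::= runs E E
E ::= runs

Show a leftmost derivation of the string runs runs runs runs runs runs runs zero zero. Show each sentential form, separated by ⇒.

S ⇒ E zero S   [S ::= E zero S]
E zero S ⇒ runs E E zero S   [E ::= runs E E]
runs E E zero S ⇒ runs E E runs E zero S   [E ::= E E runs]
runs E E runs E zero S ⇒ runs E E runs E runs E zero S   [E ::= E E runs]
runs E E runs E runs E zero S ⇒ runs runs E runs E runs E zero S   [E ::= runs]
runs runs E runs E runs E zero S ⇒ runs runs runs runs E runs E zero S   [E ::= runs]
runs runs runs runs E runs E zero S ⇒ runs runs runs runs runs runs E zero S   [E ::= runs]
runs runs runs runs runs runs E zero S ⇒ runs runs runs runs runs runs runs zero S   [E ::= runs]
runs runs runs runs runs runs runs zero S ⇒ runs runs runs runs runs runs runs zero zero   [S ::= zero]

S ⇒ E zero S ⇒ runs E E zero S ⇒ runs E E runs E zero S ⇒ runs E E runs E runs E zero S ⇒ runs runs E runs E runs E zero S ⇒ runs runs runs runs E runs E zero S ⇒ runs runs runs runs runs runs E zero S ⇒ runs runs runs runs runs runs runs zero S ⇒ runs runs runs runs runs runs runs zero zero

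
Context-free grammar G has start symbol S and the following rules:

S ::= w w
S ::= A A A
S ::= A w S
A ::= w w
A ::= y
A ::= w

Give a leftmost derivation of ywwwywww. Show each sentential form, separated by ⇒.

S ⇒ AwS   [S ::= A w S]
AwS ⇒ ywS   [A ::= y]
ywS ⇒ ywAwS   [S ::= A w S]
ywAwS ⇒ ywwwS   [A ::= w]
ywwwS ⇒ ywwwAAA   [S ::= A A A]
ywwwAAA ⇒ ywwwyAA   [A ::= y]
ywwwyAA ⇒ ywwwywwA   [A ::= w w]
ywwwywwA ⇒ ywwwywww   [A ::= w]

S ⇒ AwS ⇒ ywS ⇒ ywAwS ⇒ ywwwS ⇒ ywwwAAA ⇒ ywwwyAA ⇒ ywwwywwA ⇒ ywwwywww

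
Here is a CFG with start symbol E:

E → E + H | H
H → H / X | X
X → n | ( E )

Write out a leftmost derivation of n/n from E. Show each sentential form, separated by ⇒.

E⇒H⇒H/X⇒X/X⇒n/X⇒n/n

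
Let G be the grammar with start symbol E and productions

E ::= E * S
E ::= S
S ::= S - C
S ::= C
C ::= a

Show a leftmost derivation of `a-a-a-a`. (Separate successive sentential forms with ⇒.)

E ⇒ S ⇒ S-C ⇒ S-C-C ⇒ S-C-C-C ⇒ C-C-C-C ⇒ a-C-C-C ⇒ a-a-C-C ⇒ a-a-a-C ⇒ a-a-a-a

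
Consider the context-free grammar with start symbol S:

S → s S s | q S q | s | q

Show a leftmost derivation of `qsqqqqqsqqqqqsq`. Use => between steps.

S => qSq => qsSsq => qsqSqsq => qsqqSqqsq => qsqqqSqqqsq => qsqqqqSqqqqsq => qsqqqqqSqqqqqsq => qsqqqqqsqqqqqsq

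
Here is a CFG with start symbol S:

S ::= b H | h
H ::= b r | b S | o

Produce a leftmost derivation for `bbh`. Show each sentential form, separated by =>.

S => bH => bbS => bbh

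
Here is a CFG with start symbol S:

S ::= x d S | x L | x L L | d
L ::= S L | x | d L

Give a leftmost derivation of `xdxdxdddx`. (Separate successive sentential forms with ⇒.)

S ⇒ xdS ⇒ xdxdS ⇒ xdxdxL ⇒ xdxdxdL ⇒ xdxdxddL ⇒ xdxdxdddL ⇒ xdxdxdddx

S ⇒ xdS   [S ::= x d S]
xdS ⇒ xdxdS   [S ::= x d S]
xdxdS ⇒ xdxdxL   [S ::= x L]
xdxdxL ⇒ xdxdxdL   [L ::= d L]
xdxdxdL ⇒ xdxdxddL   [L ::= d L]
xdxdxddL ⇒ xdxdxdddL   [L ::= d L]
xdxdxdddL ⇒ xdxdxdddx   [L ::= x]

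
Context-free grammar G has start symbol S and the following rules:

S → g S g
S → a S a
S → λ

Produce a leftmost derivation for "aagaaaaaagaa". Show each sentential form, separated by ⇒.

S ⇒ aSa ⇒ aaSaa ⇒ aagSgaa ⇒ aagaSagaa ⇒ aagaaSaagaa ⇒ aagaaaSaaagaa ⇒ aagaaaaaagaa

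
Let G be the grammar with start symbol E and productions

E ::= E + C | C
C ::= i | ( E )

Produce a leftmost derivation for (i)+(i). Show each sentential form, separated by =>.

E => E+C   [E ::= E + C]
E+C => C+C   [E ::= C]
C+C => (E)+C   [C ::= ( E )]
(E)+C => (C)+C   [E ::= C]
(C)+C => (i)+C   [C ::= i]
(i)+C => (i)+(E)   [C ::= ( E )]
(i)+(E) => (i)+(C)   [E ::= C]
(i)+(C) => (i)+(i)   [C ::= i]

E => E+C => C+C => (E)+C => (C)+C => (i)+C => (i)+(E) => (i)+(C) => (i)+(i)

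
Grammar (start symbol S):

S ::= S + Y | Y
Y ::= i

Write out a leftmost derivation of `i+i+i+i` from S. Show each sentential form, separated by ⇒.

S⇒S+Y⇒S+Y+Y⇒S+Y+Y+Y⇒Y+Y+Y+Y⇒i+Y+Y+Y⇒i+i+Y+Y⇒i+i+i+Y⇒i+i+i+i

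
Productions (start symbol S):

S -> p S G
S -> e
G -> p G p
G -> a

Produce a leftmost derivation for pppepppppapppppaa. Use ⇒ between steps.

S⇒pSG⇒ppSGG⇒pppSGGG⇒pppeGGG⇒pppepGpGG⇒pppeppGppGG⇒pppepppGpppGG⇒pppeppppGppppGG⇒pppepppppGpppppGG⇒pppepppppapppppGG⇒pppepppppapppppaG⇒pppepppppapppppaa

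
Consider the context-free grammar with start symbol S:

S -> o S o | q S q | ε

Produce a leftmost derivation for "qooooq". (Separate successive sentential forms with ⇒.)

S ⇒ qSq ⇒ qoSoq ⇒ qooSooq ⇒ qooooq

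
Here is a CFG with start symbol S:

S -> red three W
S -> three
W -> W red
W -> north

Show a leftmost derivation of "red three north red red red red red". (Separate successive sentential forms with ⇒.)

S ⇒ red three W   [S -> red three W]
red three W ⇒ red three W red   [W -> W red]
red three W red ⇒ red three W red red   [W -> W red]
red three W red red ⇒ red three W red red red   [W -> W red]
red three W red red red ⇒ red three W red red red red   [W -> W red]
red three W red red red red ⇒ red three W red red red red red   [W -> W red]
red three W red red red red red ⇒ red three north red red red red red   [W -> north]

S ⇒ red three W ⇒ red three W red ⇒ red three W red red ⇒ red three W red red red ⇒ red three W red red red red ⇒ red three W red red red red red ⇒ red three north red red red red red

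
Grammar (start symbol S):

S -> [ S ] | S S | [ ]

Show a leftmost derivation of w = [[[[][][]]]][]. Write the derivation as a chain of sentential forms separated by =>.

S => SS   [S -> S S]
SS => [S]S   [S -> [ S ]]
[S]S => [[S]]S   [S -> [ S ]]
[[S]]S => [[[S]]]S   [S -> [ S ]]
[[[S]]]S => [[[SS]]]S   [S -> S S]
[[[SS]]]S => [[[SSS]]]S   [S -> S S]
[[[SSS]]]S => [[[[]SS]]]S   [S -> [ ]]
[[[[]SS]]]S => [[[[][]S]]]S   [S -> [ ]]
[[[[][]S]]]S => [[[[][][]]]]S   [S -> [ ]]
[[[[][][]]]]S => [[[[][][]]]][]   [S -> [ ]]

S => SS => [S]S => [[S]]S => [[[S]]]S => [[[SS]]]S => [[[SSS]]]S => [[[[]SS]]]S => [[[[][]S]]]S => [[[[][][]]]]S => [[[[][][]]]][]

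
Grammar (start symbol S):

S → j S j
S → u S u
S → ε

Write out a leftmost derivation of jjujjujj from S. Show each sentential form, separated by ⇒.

S ⇒ jSj   [S → j S j]
jSj ⇒ jjSjj   [S → j S j]
jjSjj ⇒ jjuSujj   [S → u S u]
jjuSujj ⇒ jjujSjujj   [S → j S j]
jjujSjujj ⇒ jjujjujj   [S → ε]

S ⇒ jSj ⇒ jjSjj ⇒ jjuSujj ⇒ jjujSjujj ⇒ jjujjujj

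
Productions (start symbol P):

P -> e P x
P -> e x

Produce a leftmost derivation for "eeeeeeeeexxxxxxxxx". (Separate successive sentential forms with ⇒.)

P ⇒ ePx ⇒ eePxx ⇒ eeePxxx ⇒ eeeePxxxx ⇒ eeeeePxxxxx ⇒ eeeeeePxxxxxx ⇒ eeeeeeePxxxxxxx ⇒ eeeeeeeePxxxxxxxx ⇒ eeeeeeeeexxxxxxxxx

P ⇒ ePx   [P -> e P x]
ePx ⇒ eePxx   [P -> e P x]
eePxx ⇒ eeePxxx   [P -> e P x]
eeePxxx ⇒ eeeePxxxx   [P -> e P x]
eeeePxxxx ⇒ eeeeePxxxxx   [P -> e P x]
eeeeePxxxxx ⇒ eeeeeePxxxxxx   [P -> e P x]
eeeeeePxxxxxx ⇒ eeeeeeePxxxxxxx   [P -> e P x]
eeeeeeePxxxxxxx ⇒ eeeeeeeePxxxxxxxx   [P -> e P x]
eeeeeeeePxxxxxxxx ⇒ eeeeeeeeexxxxxxxxx   [P -> e x]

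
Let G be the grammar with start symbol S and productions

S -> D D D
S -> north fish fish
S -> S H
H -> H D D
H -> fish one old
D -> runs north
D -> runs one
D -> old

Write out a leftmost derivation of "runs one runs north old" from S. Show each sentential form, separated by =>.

S => D D D => runs one D D => runs one runs north D => runs one runs north old

S => D D D   [S -> D D D]
D D D => runs one D D   [D -> runs one]
runs one D D => runs one runs north D   [D -> runs north]
runs one runs north D => runs one runs north old   [D -> old]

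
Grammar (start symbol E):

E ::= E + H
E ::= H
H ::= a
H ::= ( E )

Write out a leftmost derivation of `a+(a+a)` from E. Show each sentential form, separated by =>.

E => E+H => H+H => a+H => a+(E) => a+(E+H) => a+(H+H) => a+(a+H) => a+(a+a)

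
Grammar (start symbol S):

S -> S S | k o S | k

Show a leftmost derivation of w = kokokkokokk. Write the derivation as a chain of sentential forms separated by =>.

S => koS => kokoS => kokoSS => kokoSSS => kokokSS => kokokkoSS => kokokkokoSS => kokokkokokS => kokokkokokk

S => koS   [S -> k o S]
koS => kokoS   [S -> k o S]
kokoS => kokoSS   [S -> S S]
kokoSS => kokoSSS   [S -> S S]
kokoSSS => kokokSS   [S -> k]
kokokSS => kokokkoSS   [S -> k o S]
kokokkoSS => kokokkokoSS   [S -> k o S]
kokokkokoSS => kokokkokokS   [S -> k]
kokokkokokS => kokokkokokk   [S -> k]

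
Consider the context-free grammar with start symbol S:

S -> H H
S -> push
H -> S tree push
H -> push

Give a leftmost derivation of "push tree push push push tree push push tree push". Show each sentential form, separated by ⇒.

S ⇒ H H ⇒ S tree push H ⇒ push tree push H ⇒ push tree push S tree push ⇒ push tree push H H tree push ⇒ push tree push S tree push H tree push ⇒ push tree push H H tree push H tree push ⇒ push tree push push H tree push H tree push ⇒ push tree push push push tree push H tree push ⇒ push tree push push push tree push push tree push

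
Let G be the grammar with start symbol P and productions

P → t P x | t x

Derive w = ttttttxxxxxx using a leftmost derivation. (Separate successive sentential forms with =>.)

P=>tPx=>ttPxx=>tttPxxx=>ttttPxxxx=>tttttPxxxxx=>ttttttxxxxxx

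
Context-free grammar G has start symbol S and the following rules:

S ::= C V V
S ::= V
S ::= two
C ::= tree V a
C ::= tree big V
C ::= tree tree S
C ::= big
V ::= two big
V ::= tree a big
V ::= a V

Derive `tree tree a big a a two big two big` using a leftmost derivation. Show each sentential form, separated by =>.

S => C V V => tree V a V V => tree tree a big a V V => tree tree a big a a V V => tree tree a big a a two big V => tree tree a big a a two big two big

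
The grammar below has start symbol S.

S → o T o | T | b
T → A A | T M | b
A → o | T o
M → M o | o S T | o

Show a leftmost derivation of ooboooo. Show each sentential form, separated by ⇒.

S ⇒ T   [S → T]
T ⇒ AA   [T → A A]
AA ⇒ oA   [A → o]
oA ⇒ oTo   [A → T o]
oTo ⇒ oAAo   [T → A A]
oAAo ⇒ oToAo   [A → T o]
oToAo ⇒ oAAoAo   [T → A A]
oAAoAo ⇒ ooAoAo   [A → o]
ooAoAo ⇒ ooTooAo   [A → T o]
ooTooAo ⇒ oobooAo   [T → b]
oobooAo ⇒ ooboooo   [A → o]

S ⇒ T ⇒ AA ⇒ oA ⇒ oTo ⇒ oAAo ⇒ oToAo ⇒ oAAoAo ⇒ ooAoAo ⇒ ooTooAo ⇒ oobooAo ⇒ ooboooo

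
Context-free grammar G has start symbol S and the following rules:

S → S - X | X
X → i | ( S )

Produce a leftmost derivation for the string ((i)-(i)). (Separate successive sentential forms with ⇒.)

S ⇒ X   [S → X]
X ⇒ (S)   [X → ( S )]
(S) ⇒ (S-X)   [S → S - X]
(S-X) ⇒ (X-X)   [S → X]
(X-X) ⇒ ((S)-X)   [X → ( S )]
((S)-X) ⇒ ((X)-X)   [S → X]
((X)-X) ⇒ ((i)-X)   [X → i]
((i)-X) ⇒ ((i)-(S))   [X → ( S )]
((i)-(S)) ⇒ ((i)-(X))   [S → X]
((i)-(X)) ⇒ ((i)-(i))   [X → i]

S⇒X⇒(S)⇒(S-X)⇒(X-X)⇒((S)-X)⇒((X)-X)⇒((i)-X)⇒((i)-(S))⇒((i)-(X))⇒((i)-(i))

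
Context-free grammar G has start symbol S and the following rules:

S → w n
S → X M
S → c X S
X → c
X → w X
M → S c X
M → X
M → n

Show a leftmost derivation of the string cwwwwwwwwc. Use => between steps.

S => XM   [S → X M]
XM => cM   [X → c]
cM => cX   [M → X]
cX => cwX   [X → w X]
cwX => cwwX   [X → w X]
cwwX => cwwwX   [X → w X]
cwwwX => cwwwwX   [X → w X]
cwwwwX => cwwwwwX   [X → w X]
cwwwwwX => cwwwwwwX   [X → w X]
cwwwwwwX => cwwwwwwwX   [X → w X]
cwwwwwwwX => cwwwwwwwwX   [X → w X]
cwwwwwwwwX => cwwwwwwwwc   [X → c]

S=>XM=>cM=>cX=>cwX=>cwwX=>cwwwX=>cwwwwX=>cwwwwwX=>cwwwwwwX=>cwwwwwwwX=>cwwwwwwwwX=>cwwwwwwwwc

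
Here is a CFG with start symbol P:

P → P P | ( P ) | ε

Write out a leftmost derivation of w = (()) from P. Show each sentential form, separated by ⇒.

P ⇒ (P)   [P → ( P )]
(P) ⇒ (PP)   [P → P P]
(PP) ⇒ ((P)P)   [P → ( P )]
((P)P) ⇒ (()P)   [P → ε]
(()P) ⇒ (())   [P → ε]

P ⇒ (P) ⇒ (PP) ⇒ ((P)P) ⇒ (()P) ⇒ (())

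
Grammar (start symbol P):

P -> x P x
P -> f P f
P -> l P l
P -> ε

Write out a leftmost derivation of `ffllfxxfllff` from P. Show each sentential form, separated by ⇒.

P ⇒ fPf   [P -> f P f]
fPf ⇒ ffPff   [P -> f P f]
ffPff ⇒ fflPlff   [P -> l P l]
fflPlff ⇒ ffllPllff   [P -> l P l]
ffllPllff ⇒ ffllfPfllff   [P -> f P f]
ffllfPfllff ⇒ ffllfxPxfllff   [P -> x P x]
ffllfxPxfllff ⇒ ffllfxxfllff   [P -> ε]

P ⇒ fPf ⇒ ffPff ⇒ fflPlff ⇒ ffllPllff ⇒ ffllfPfllff ⇒ ffllfxPxfllff ⇒ ffllfxxfllff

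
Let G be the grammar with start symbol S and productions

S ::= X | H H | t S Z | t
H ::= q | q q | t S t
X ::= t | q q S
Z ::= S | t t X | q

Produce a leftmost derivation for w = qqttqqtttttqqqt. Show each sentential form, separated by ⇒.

S ⇒ HH   [S ::= H H]
HH ⇒ qqH   [H ::= q q]
qqH ⇒ qqtSt   [H ::= t S t]
qqtSt ⇒ qqttSZt   [S ::= t S Z]
qqttSZt ⇒ qqttXZt   [S ::= X]
qqttXZt ⇒ qqttqqSZt   [X ::= q q S]
qqttqqSZt ⇒ qqttqqHHZt   [S ::= H H]
qqttqqHHZt ⇒ qqttqqtStHZt   [H ::= t S t]
qqttqqtStHZt ⇒ qqttqqttSZtHZt   [S ::= t S Z]
qqttqqttSZtHZt ⇒ qqttqqtttZtHZt   [S ::= t]
qqttqqtttZtHZt ⇒ qqttqqtttStHZt   [Z ::= S]
qqttqqtttStHZt ⇒ qqttqqtttttHZt   [S ::= t]
qqttqqtttttHZt ⇒ qqttqqtttttqqZt   [H ::= q q]
qqttqqtttttqqZt ⇒ qqttqqtttttqqqt   [Z ::= q]

S ⇒ HH ⇒ qqH ⇒ qqtSt ⇒ qqttSZt ⇒ qqttXZt ⇒ qqttqqSZt ⇒ qqttqqHHZt ⇒ qqttqqtStHZt ⇒ qqttqqttSZtHZt ⇒ qqttqqtttZtHZt ⇒ qqttqqtttStHZt ⇒ qqttqqtttttHZt ⇒ qqttqqtttttqqZt ⇒ qqttqqtttttqqqt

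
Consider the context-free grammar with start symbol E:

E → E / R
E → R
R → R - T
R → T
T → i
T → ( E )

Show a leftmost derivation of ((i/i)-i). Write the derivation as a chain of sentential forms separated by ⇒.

E ⇒ R ⇒ T ⇒ (E) ⇒ (R) ⇒ (R-T) ⇒ (T-T) ⇒ ((E)-T) ⇒ ((E/R)-T) ⇒ ((R/R)-T) ⇒ ((T/R)-T) ⇒ ((i/R)-T) ⇒ ((i/T)-T) ⇒ ((i/i)-T) ⇒ ((i/i)-i)

E ⇒ R   [E → R]
R ⇒ T   [R → T]
T ⇒ (E)   [T → ( E )]
(E) ⇒ (R)   [E → R]
(R) ⇒ (R-T)   [R → R - T]
(R-T) ⇒ (T-T)   [R → T]
(T-T) ⇒ ((E)-T)   [T → ( E )]
((E)-T) ⇒ ((E/R)-T)   [E → E / R]
((E/R)-T) ⇒ ((R/R)-T)   [E → R]
((R/R)-T) ⇒ ((T/R)-T)   [R → T]
((T/R)-T) ⇒ ((i/R)-T)   [T → i]
((i/R)-T) ⇒ ((i/T)-T)   [R → T]
((i/T)-T) ⇒ ((i/i)-T)   [T → i]
((i/i)-T) ⇒ ((i/i)-i)   [T → i]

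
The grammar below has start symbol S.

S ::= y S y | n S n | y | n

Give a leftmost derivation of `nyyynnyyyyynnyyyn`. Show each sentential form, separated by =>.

S => nSn => nySyn => nyySyyn => nyyySyyyn => nyyynSnyyyn => nyyynnSnnyyyn => nyyynnySynnyyyn => nyyynnyySyynnyyyn => nyyynnyyyyynnyyyn

S => nSn   [S ::= n S n]
nSn => nySyn   [S ::= y S y]
nySyn => nyySyyn   [S ::= y S y]
nyySyyn => nyyySyyyn   [S ::= y S y]
nyyySyyyn => nyyynSnyyyn   [S ::= n S n]
nyyynSnyyyn => nyyynnSnnyyyn   [S ::= n S n]
nyyynnSnnyyyn => nyyynnySynnyyyn   [S ::= y S y]
nyyynnySynnyyyn => nyyynnyySyynnyyyn   [S ::= y S y]
nyyynnyySyynnyyyn => nyyynnyyyyynnyyyn   [S ::= y]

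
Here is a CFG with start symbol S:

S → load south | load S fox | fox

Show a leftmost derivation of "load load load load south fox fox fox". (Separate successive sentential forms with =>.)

S => load S fox => load load S fox fox => load load load S fox fox fox => load load load load south fox fox fox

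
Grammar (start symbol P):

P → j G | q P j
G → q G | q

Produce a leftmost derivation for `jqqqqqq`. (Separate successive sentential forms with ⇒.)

P ⇒ jG   [P → j G]
jG ⇒ jqG   [G → q G]
jqG ⇒ jqqG   [G → q G]
jqqG ⇒ jqqqG   [G → q G]
jqqqG ⇒ jqqqqG   [G → q G]
jqqqqG ⇒ jqqqqqG   [G → q G]
jqqqqqG ⇒ jqqqqqq   [G → q]

P ⇒ jG ⇒ jqG ⇒ jqqG ⇒ jqqqG ⇒ jqqqqG ⇒ jqqqqqG ⇒ jqqqqqq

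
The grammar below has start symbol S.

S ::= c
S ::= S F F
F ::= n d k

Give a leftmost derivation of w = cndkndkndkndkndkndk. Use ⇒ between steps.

S⇒SFF⇒SFFFF⇒SFFFFFF⇒cFFFFFF⇒cndkFFFFF⇒cndkndkFFFF⇒cndkndkndkFFF⇒cndkndkndkndkFF⇒cndkndkndkndkndkF⇒cndkndkndkndkndkndk

S ⇒ SFF   [S ::= S F F]
SFF ⇒ SFFFF   [S ::= S F F]
SFFFF ⇒ SFFFFFF   [S ::= S F F]
SFFFFFF ⇒ cFFFFFF   [S ::= c]
cFFFFFF ⇒ cndkFFFFF   [F ::= n d k]
cndkFFFFF ⇒ cndkndkFFFF   [F ::= n d k]
cndkndkFFFF ⇒ cndkndkndkFFF   [F ::= n d k]
cndkndkndkFFF ⇒ cndkndkndkndkFF   [F ::= n d k]
cndkndkndkndkFF ⇒ cndkndkndkndkndkF   [F ::= n d k]
cndkndkndkndkndkF ⇒ cndkndkndkndkndkndk   [F ::= n d k]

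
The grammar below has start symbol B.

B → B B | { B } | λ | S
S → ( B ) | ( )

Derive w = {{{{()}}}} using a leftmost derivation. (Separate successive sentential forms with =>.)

B=>{B}=>{{B}}=>{{BB}}=>{{{B}B}}=>{{{{B}}B}}=>{{{{S}}B}}=>{{{{()}}B}}=>{{{{()}}}}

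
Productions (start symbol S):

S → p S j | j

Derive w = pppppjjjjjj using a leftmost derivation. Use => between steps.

S => pSj   [S → p S j]
pSj => ppSjj   [S → p S j]
ppSjj => pppSjjj   [S → p S j]
pppSjjj => ppppSjjjj   [S → p S j]
ppppSjjjj => pppppSjjjjj   [S → p S j]
pppppSjjjjj => pppppjjjjjj   [S → j]

S => pSj => ppSjj => pppSjjj => ppppSjjjj => pppppSjjjjj => pppppjjjjjj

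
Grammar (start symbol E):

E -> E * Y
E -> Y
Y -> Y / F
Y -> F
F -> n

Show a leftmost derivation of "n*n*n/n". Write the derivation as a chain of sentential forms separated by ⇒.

E ⇒ E*Y   [E -> E * Y]
E*Y ⇒ E*Y*Y   [E -> E * Y]
E*Y*Y ⇒ Y*Y*Y   [E -> Y]
Y*Y*Y ⇒ F*Y*Y   [Y -> F]
F*Y*Y ⇒ n*Y*Y   [F -> n]
n*Y*Y ⇒ n*F*Y   [Y -> F]
n*F*Y ⇒ n*n*Y   [F -> n]
n*n*Y ⇒ n*n*Y/F   [Y -> Y / F]
n*n*Y/F ⇒ n*n*F/F   [Y -> F]
n*n*F/F ⇒ n*n*n/F   [F -> n]
n*n*n/F ⇒ n*n*n/n   [F -> n]

E⇒E*Y⇒E*Y*Y⇒Y*Y*Y⇒F*Y*Y⇒n*Y*Y⇒n*F*Y⇒n*n*Y⇒n*n*Y/F⇒n*n*F/F⇒n*n*n/F⇒n*n*n/n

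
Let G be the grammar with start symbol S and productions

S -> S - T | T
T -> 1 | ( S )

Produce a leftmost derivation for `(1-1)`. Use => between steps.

S => T => (S) => (S-T) => (T-T) => (1-T) => (1-1)

S => T   [S -> T]
T => (S)   [T -> ( S )]
(S) => (S-T)   [S -> S - T]
(S-T) => (T-T)   [S -> T]
(T-T) => (1-T)   [T -> 1]
(1-T) => (1-1)   [T -> 1]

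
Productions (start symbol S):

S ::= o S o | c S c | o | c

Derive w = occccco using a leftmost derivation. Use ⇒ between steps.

S ⇒ oSo ⇒ ocSco ⇒ occScco ⇒ occccco

S ⇒ oSo   [S ::= o S o]
oSo ⇒ ocSco   [S ::= c S c]
ocSco ⇒ occScco   [S ::= c S c]
occScco ⇒ occccco   [S ::= c]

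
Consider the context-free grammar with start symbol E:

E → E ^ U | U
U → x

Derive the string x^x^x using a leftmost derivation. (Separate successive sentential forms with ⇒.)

E ⇒ E^U   [E → E ^ U]
E^U ⇒ E^U^U   [E → E ^ U]
E^U^U ⇒ U^U^U   [E → U]
U^U^U ⇒ x^U^U   [U → x]
x^U^U ⇒ x^x^U   [U → x]
x^x^U ⇒ x^x^x   [U → x]

E⇒E^U⇒E^U^U⇒U^U^U⇒x^U^U⇒x^x^U⇒x^x^x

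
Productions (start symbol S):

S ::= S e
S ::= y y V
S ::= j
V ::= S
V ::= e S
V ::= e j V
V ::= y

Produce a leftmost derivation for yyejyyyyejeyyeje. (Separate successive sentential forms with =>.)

S => yyV   [S ::= y y V]
yyV => yyejV   [V ::= e j V]
yyejV => yyejS   [V ::= S]
yyejS => yyejSe   [S ::= S e]
yyejSe => yyejyyVe   [S ::= y y V]
yyejyyVe => yyejyySe   [V ::= S]
yyejyySe => yyejyyyyVe   [S ::= y y V]
yyejyyyyVe => yyejyyyyejVe   [V ::= e j V]
yyejyyyyejVe => yyejyyyyejeSe   [V ::= e S]
yyejyyyyejeSe => yyejyyyyejeyyVe   [S ::= y y V]
yyejyyyyejeyyVe => yyejyyyyejeyyeSe   [V ::= e S]
yyejyyyyejeyyeSe => yyejyyyyejeyyeje   [S ::= j]

S => yyV => yyejV => yyejS => yyejSe => yyejyyVe => yyejyySe => yyejyyyyVe => yyejyyyyejVe => yyejyyyyejeSe => yyejyyyyejeyyVe => yyejyyyyejeyyeSe => yyejyyyyejeyyeje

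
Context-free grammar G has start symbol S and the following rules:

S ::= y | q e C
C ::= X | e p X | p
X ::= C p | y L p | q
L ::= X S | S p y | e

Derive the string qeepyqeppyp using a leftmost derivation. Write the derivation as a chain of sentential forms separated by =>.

S => qeC   [S ::= q e C]
qeC => qeepX   [C ::= e p X]
qeepX => qeepyLp   [X ::= y L p]
qeepyLp => qeepySpyp   [L ::= S p y]
qeepySpyp => qeepyqeCpyp   [S ::= q e C]
qeepyqeCpyp => qeepyqeppyp   [C ::= p]

S => qeC => qeepX => qeepyLp => qeepySpyp => qeepyqeCpyp => qeepyqeppyp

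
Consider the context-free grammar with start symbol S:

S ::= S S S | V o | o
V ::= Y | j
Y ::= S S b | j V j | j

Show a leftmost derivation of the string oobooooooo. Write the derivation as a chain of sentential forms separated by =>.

S=>SSS=>SSSSS=>SSSSSSS=>VoSSSSSS=>YoSSSSSS=>SSboSSSSSS=>oSboSSSSSS=>ooboSSSSSS=>oobooSSSSS=>ooboooSSSS=>oobooooSSS=>ooboooooSS=>oobooooooS=>oobooooooo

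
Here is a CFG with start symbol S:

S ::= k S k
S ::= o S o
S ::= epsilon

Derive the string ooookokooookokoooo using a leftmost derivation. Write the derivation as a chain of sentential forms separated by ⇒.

S ⇒ oSo ⇒ ooSoo ⇒ oooSooo ⇒ ooooSoooo ⇒ ooookSkoooo ⇒ ooookoSokoooo ⇒ ooookokSkokoooo ⇒ ooookokoSokokoooo ⇒ ooookokooSookokoooo ⇒ ooookokooookokoooo

S ⇒ oSo   [S ::= o S o]
oSo ⇒ ooSoo   [S ::= o S o]
ooSoo ⇒ oooSooo   [S ::= o S o]
oooSooo ⇒ ooooSoooo   [S ::= o S o]
ooooSoooo ⇒ ooookSkoooo   [S ::= k S k]
ooookSkoooo ⇒ ooookoSokoooo   [S ::= o S o]
ooookoSokoooo ⇒ ooookokSkokoooo   [S ::= k S k]
ooookokSkokoooo ⇒ ooookokoSokokoooo   [S ::= o S o]
ooookokoSokokoooo ⇒ ooookokooSookokoooo   [S ::= o S o]
ooookokooSookokoooo ⇒ ooookokooookokoooo   [S ::= epsilon]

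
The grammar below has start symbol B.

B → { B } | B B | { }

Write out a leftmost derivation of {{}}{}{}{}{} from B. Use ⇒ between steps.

B ⇒ BB   [B → B B]
BB ⇒ {B}B   [B → { B }]
{B}B ⇒ {{}}B   [B → { }]
{{}}B ⇒ {{}}BB   [B → B B]
{{}}BB ⇒ {{}}BBB   [B → B B]
{{}}BBB ⇒ {{}}BBBB   [B → B B]
{{}}BBBB ⇒ {{}}{}BBB   [B → { }]
{{}}{}BBB ⇒ {{}}{}{}BB   [B → { }]
{{}}{}{}BB ⇒ {{}}{}{}{}B   [B → { }]
{{}}{}{}{}B ⇒ {{}}{}{}{}{}   [B → { }]

B⇒BB⇒{B}B⇒{{}}B⇒{{}}BB⇒{{}}BBB⇒{{}}BBBB⇒{{}}{}BBB⇒{{}}{}{}BB⇒{{}}{}{}{}B⇒{{}}{}{}{}{}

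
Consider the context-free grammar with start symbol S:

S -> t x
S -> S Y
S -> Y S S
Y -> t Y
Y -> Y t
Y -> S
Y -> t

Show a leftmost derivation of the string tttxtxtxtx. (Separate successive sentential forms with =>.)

S => YSS   [S -> Y S S]
YSS => SSS   [Y -> S]
SSS => YSSSS   [S -> Y S S]
YSSSS => YtSSSS   [Y -> Y t]
YtSSSS => ttSSSS   [Y -> t]
ttSSSS => tttxSSS   [S -> t x]
tttxSSS => tttxtxSS   [S -> t x]
tttxtxSS => tttxtxtxS   [S -> t x]
tttxtxtxS => tttxtxtxtx   [S -> t x]

S => YSS => SSS => YSSSS => YtSSSS => ttSSSS => tttxSSS => tttxtxSS => tttxtxtxS => tttxtxtxtx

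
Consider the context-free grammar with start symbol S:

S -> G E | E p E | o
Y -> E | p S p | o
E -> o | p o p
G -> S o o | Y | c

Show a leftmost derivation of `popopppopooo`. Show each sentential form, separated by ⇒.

S ⇒ GE ⇒ SooE ⇒ GEooE ⇒ YEooE ⇒ pSpEooE ⇒ pGEpEooE ⇒ pYEpEooE ⇒ poEpEooE ⇒ popoppEooE ⇒ popopppopooE ⇒ popopppopooo

S ⇒ GE   [S -> G E]
GE ⇒ SooE   [G -> S o o]
SooE ⇒ GEooE   [S -> G E]
GEooE ⇒ YEooE   [G -> Y]
YEooE ⇒ pSpEooE   [Y -> p S p]
pSpEooE ⇒ pGEpEooE   [S -> G E]
pGEpEooE ⇒ pYEpEooE   [G -> Y]
pYEpEooE ⇒ poEpEooE   [Y -> o]
poEpEooE ⇒ popoppEooE   [E -> p o p]
popoppEooE ⇒ popopppopooE   [E -> p o p]
popopppopooE ⇒ popopppopooo   [E -> o]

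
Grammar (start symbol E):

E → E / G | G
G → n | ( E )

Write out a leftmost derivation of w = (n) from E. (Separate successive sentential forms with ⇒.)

E⇒G⇒(E)⇒(G)⇒(n)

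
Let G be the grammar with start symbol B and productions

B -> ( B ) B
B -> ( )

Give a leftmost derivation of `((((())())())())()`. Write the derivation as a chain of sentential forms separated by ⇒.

B ⇒ (B)B   [B -> ( B ) B]
(B)B ⇒ ((B)B)B   [B -> ( B ) B]
((B)B)B ⇒ (((B)B)B)B   [B -> ( B ) B]
(((B)B)B)B ⇒ ((((B)B)B)B)B   [B -> ( B ) B]
((((B)B)B)B)B ⇒ ((((())B)B)B)B   [B -> ( )]
((((())B)B)B)B ⇒ ((((())())B)B)B   [B -> ( )]
((((())())B)B)B ⇒ ((((())())())B)B   [B -> ( )]
((((())())())B)B ⇒ ((((())())())())B   [B -> ( )]
((((())())())())B ⇒ ((((())())())())()   [B -> ( )]

B⇒(B)B⇒((B)B)B⇒(((B)B)B)B⇒((((B)B)B)B)B⇒((((())B)B)B)B⇒((((())())B)B)B⇒((((())())())B)B⇒((((())())())())B⇒((((())())())())()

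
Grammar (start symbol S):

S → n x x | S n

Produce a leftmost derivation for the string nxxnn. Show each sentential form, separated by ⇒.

S ⇒ Sn ⇒ Snn ⇒ nxxnn

S ⇒ Sn   [S → S n]
Sn ⇒ Snn   [S → S n]
Snn ⇒ nxxnn   [S → n x x]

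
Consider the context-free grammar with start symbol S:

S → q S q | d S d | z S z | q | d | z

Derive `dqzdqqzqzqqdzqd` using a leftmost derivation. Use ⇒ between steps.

S⇒dSd⇒dqSqd⇒dqzSzqd⇒dqzdSdzqd⇒dqzdqSqdzqd⇒dqzdqqSqqdzqd⇒dqzdqqzSzqqdzqd⇒dqzdqqzqzqqdzqd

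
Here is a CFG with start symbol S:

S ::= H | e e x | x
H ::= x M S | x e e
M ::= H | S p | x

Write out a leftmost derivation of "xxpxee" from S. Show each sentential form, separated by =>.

S=>H=>xMS=>xSpS=>xxpS=>xxpH=>xxpxee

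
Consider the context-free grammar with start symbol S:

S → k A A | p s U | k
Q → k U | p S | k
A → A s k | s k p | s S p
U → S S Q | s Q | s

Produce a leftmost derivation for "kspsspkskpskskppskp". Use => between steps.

S => kAA => ksSpA => kspsUpA => kspssQpA => kspsspSpA => kspsspkAApA => kspsspkAskApA => kspsspkskpskApA => kspsspkskpskskppA => kspsspkskpskskppskp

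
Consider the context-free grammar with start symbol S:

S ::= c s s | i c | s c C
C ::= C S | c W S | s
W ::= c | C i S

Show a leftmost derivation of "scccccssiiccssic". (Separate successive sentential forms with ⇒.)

S ⇒ scC ⇒ scCS ⇒ sccWSS ⇒ sccCiSSS ⇒ scccWSiSSS ⇒ sccccSiSSS ⇒ scccccssiSSS ⇒ scccccssiicSS ⇒ scccccssiiccssS ⇒ scccccssiiccssic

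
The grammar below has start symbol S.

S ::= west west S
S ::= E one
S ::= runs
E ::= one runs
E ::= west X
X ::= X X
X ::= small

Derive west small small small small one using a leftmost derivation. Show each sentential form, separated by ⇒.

S ⇒ E one   [S ::= E one]
E one ⇒ west X one   [E ::= west X]
west X one ⇒ west X X one   [X ::= X X]
west X X one ⇒ west small X one   [X ::= small]
west small X one ⇒ west small X X one   [X ::= X X]
west small X X one ⇒ west small X X X one   [X ::= X X]
west small X X X one ⇒ west small small X X one   [X ::= small]
west small small X X one ⇒ west small small small X one   [X ::= small]
west small small small X one ⇒ west small small small small one   [X ::= small]

S ⇒ E one ⇒ west X one ⇒ west X X one ⇒ west small X one ⇒ west small X X one ⇒ west small X X X one ⇒ west small small X X one ⇒ west small small small X one ⇒ west small small small small one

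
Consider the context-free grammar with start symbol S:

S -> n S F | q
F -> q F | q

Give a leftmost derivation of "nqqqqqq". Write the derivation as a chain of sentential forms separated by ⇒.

S ⇒ nSF   [S -> n S F]
nSF ⇒ nqF   [S -> q]
nqF ⇒ nqqF   [F -> q F]
nqqF ⇒ nqqqF   [F -> q F]
nqqqF ⇒ nqqqqF   [F -> q F]
nqqqqF ⇒ nqqqqqF   [F -> q F]
nqqqqqF ⇒ nqqqqqq   [F -> q]

S ⇒ nSF ⇒ nqF ⇒ nqqF ⇒ nqqqF ⇒ nqqqqF ⇒ nqqqqqF ⇒ nqqqqqq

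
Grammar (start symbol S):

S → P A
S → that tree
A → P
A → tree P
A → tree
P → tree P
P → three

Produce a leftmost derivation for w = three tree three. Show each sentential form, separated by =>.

S => P A => three A => three P => three tree P => three tree three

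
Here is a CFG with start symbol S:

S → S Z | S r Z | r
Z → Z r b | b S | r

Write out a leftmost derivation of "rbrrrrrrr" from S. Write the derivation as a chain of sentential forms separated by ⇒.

S ⇒ SrZ   [S → S r Z]
SrZ ⇒ SZrZ   [S → S Z]
SZrZ ⇒ rZrZ   [S → r]
rZrZ ⇒ rbSrZ   [Z → b S]
rbSrZ ⇒ rbSrZrZ   [S → S r Z]
rbSrZrZ ⇒ rbSZrZrZ   [S → S Z]
rbSZrZrZ ⇒ rbSZZrZrZ   [S → S Z]
rbSZZrZrZ ⇒ rbrZZrZrZ   [S → r]
rbrZZrZrZ ⇒ rbrrZrZrZ   [Z → r]
rbrrZrZrZ ⇒ rbrrrrZrZ   [Z → r]
rbrrrrZrZ ⇒ rbrrrrrrZ   [Z → r]
rbrrrrrrZ ⇒ rbrrrrrrr   [Z → r]

S ⇒ SrZ ⇒ SZrZ ⇒ rZrZ ⇒ rbSrZ ⇒ rbSrZrZ ⇒ rbSZrZrZ ⇒ rbSZZrZrZ ⇒ rbrZZrZrZ ⇒ rbrrZrZrZ ⇒ rbrrrrZrZ ⇒ rbrrrrrrZ ⇒ rbrrrrrrr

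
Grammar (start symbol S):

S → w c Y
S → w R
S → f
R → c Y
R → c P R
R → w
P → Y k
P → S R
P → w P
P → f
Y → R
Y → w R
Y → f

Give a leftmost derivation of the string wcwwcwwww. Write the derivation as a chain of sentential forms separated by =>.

S => wR   [S → w R]
wR => wcPR   [R → c P R]
wcPR => wcwPR   [P → w P]
wcwPR => wcwSRR   [P → S R]
wcwSRR => wcwwRRR   [S → w R]
wcwwRRR => wcwwcYRR   [R → c Y]
wcwwcYRR => wcwwcwRRR   [Y → w R]
wcwwcwRRR => wcwwcwwRR   [R → w]
wcwwcwwRR => wcwwcwwwR   [R → w]
wcwwcwwwR => wcwwcwwww   [R → w]

S => wR => wcPR => wcwPR => wcwSRR => wcwwRRR => wcwwcYRR => wcwwcwRRR => wcwwcwwRR => wcwwcwwwR => wcwwcwwww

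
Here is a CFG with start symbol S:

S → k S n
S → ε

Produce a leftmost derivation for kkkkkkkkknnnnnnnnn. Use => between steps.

S => kSn => kkSnn => kkkSnnn => kkkkSnnnn => kkkkkSnnnnn => kkkkkkSnnnnnn => kkkkkkkSnnnnnnn => kkkkkkkkSnnnnnnnn => kkkkkkkkkSnnnnnnnnn => kkkkkkkkknnnnnnnnn

S => kSn   [S → k S n]
kSn => kkSnn   [S → k S n]
kkSnn => kkkSnnn   [S → k S n]
kkkSnnn => kkkkSnnnn   [S → k S n]
kkkkSnnnn => kkkkkSnnnnn   [S → k S n]
kkkkkSnnnnn => kkkkkkSnnnnnn   [S → k S n]
kkkkkkSnnnnnn => kkkkkkkSnnnnnnn   [S → k S n]
kkkkkkkSnnnnnnn => kkkkkkkkSnnnnnnnn   [S → k S n]
kkkkkkkkSnnnnnnnn => kkkkkkkkkSnnnnnnnnn   [S → k S n]
kkkkkkkkkSnnnnnnnnn => kkkkkkkkknnnnnnnnn   [S → ε]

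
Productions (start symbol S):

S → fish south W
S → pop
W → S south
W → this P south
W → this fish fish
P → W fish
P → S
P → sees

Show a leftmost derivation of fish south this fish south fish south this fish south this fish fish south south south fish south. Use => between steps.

S => fish south W => fish south this P south => fish south this W fish south => fish south this S south fish south => fish south this fish south W south fish south => fish south this fish south S south south fish south => fish south this fish south fish south W south south fish south => fish south this fish south fish south this P south south south fish south => fish south this fish south fish south this S south south south fish south => fish south this fish south fish south this fish south W south south south fish south => fish south this fish south fish south this fish south this fish fish south south south fish south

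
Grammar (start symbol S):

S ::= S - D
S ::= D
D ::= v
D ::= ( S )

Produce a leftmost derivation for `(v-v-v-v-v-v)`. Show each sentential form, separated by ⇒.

S⇒D⇒(S)⇒(S-D)⇒(S-D-D)⇒(S-D-D-D)⇒(S-D-D-D-D)⇒(S-D-D-D-D-D)⇒(D-D-D-D-D-D)⇒(v-D-D-D-D-D)⇒(v-v-D-D-D-D)⇒(v-v-v-D-D-D)⇒(v-v-v-v-D-D)⇒(v-v-v-v-v-D)⇒(v-v-v-v-v-v)

S ⇒ D   [S ::= D]
D ⇒ (S)   [D ::= ( S )]
(S) ⇒ (S-D)   [S ::= S - D]
(S-D) ⇒ (S-D-D)   [S ::= S - D]
(S-D-D) ⇒ (S-D-D-D)   [S ::= S - D]
(S-D-D-D) ⇒ (S-D-D-D-D)   [S ::= S - D]
(S-D-D-D-D) ⇒ (S-D-D-D-D-D)   [S ::= S - D]
(S-D-D-D-D-D) ⇒ (D-D-D-D-D-D)   [S ::= D]
(D-D-D-D-D-D) ⇒ (v-D-D-D-D-D)   [D ::= v]
(v-D-D-D-D-D) ⇒ (v-v-D-D-D-D)   [D ::= v]
(v-v-D-D-D-D) ⇒ (v-v-v-D-D-D)   [D ::= v]
(v-v-v-D-D-D) ⇒ (v-v-v-v-D-D)   [D ::= v]
(v-v-v-v-D-D) ⇒ (v-v-v-v-v-D)   [D ::= v]
(v-v-v-v-v-D) ⇒ (v-v-v-v-v-v)   [D ::= v]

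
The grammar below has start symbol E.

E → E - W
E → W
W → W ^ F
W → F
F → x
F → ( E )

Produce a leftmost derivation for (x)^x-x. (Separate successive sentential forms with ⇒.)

E⇒E-W⇒W-W⇒W^F-W⇒F^F-W⇒(E)^F-W⇒(W)^F-W⇒(F)^F-W⇒(x)^F-W⇒(x)^x-W⇒(x)^x-F⇒(x)^x-x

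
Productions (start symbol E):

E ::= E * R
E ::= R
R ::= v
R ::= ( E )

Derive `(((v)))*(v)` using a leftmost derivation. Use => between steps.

E => E*R => R*R => (E)*R => (R)*R => ((E))*R => ((R))*R => (((E)))*R => (((R)))*R => (((v)))*R => (((v)))*(E) => (((v)))*(R) => (((v)))*(v)

E => E*R   [E ::= E * R]
E*R => R*R   [E ::= R]
R*R => (E)*R   [R ::= ( E )]
(E)*R => (R)*R   [E ::= R]
(R)*R => ((E))*R   [R ::= ( E )]
((E))*R => ((R))*R   [E ::= R]
((R))*R => (((E)))*R   [R ::= ( E )]
(((E)))*R => (((R)))*R   [E ::= R]
(((R)))*R => (((v)))*R   [R ::= v]
(((v)))*R => (((v)))*(E)   [R ::= ( E )]
(((v)))*(E) => (((v)))*(R)   [E ::= R]
(((v)))*(R) => (((v)))*(v)   [R ::= v]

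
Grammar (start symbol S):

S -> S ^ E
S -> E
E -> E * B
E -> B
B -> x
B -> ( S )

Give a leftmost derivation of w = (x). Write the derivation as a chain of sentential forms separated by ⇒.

S⇒E⇒B⇒(S)⇒(E)⇒(B)⇒(x)

S ⇒ E   [S -> E]
E ⇒ B   [E -> B]
B ⇒ (S)   [B -> ( S )]
(S) ⇒ (E)   [S -> E]
(E) ⇒ (B)   [E -> B]
(B) ⇒ (x)   [B -> x]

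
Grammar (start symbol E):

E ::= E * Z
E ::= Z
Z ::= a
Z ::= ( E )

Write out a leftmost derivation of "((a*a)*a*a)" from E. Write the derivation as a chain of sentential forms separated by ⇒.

E ⇒ Z ⇒ (E) ⇒ (E*Z) ⇒ (E*Z*Z) ⇒ (Z*Z*Z) ⇒ ((E)*Z*Z) ⇒ ((E*Z)*Z*Z) ⇒ ((Z*Z)*Z*Z) ⇒ ((a*Z)*Z*Z) ⇒ ((a*a)*Z*Z) ⇒ ((a*a)*a*Z) ⇒ ((a*a)*a*a)

E ⇒ Z   [E ::= Z]
Z ⇒ (E)   [Z ::= ( E )]
(E) ⇒ (E*Z)   [E ::= E * Z]
(E*Z) ⇒ (E*Z*Z)   [E ::= E * Z]
(E*Z*Z) ⇒ (Z*Z*Z)   [E ::= Z]
(Z*Z*Z) ⇒ ((E)*Z*Z)   [Z ::= ( E )]
((E)*Z*Z) ⇒ ((E*Z)*Z*Z)   [E ::= E * Z]
((E*Z)*Z*Z) ⇒ ((Z*Z)*Z*Z)   [E ::= Z]
((Z*Z)*Z*Z) ⇒ ((a*Z)*Z*Z)   [Z ::= a]
((a*Z)*Z*Z) ⇒ ((a*a)*Z*Z)   [Z ::= a]
((a*a)*Z*Z) ⇒ ((a*a)*a*Z)   [Z ::= a]
((a*a)*a*Z) ⇒ ((a*a)*a*a)   [Z ::= a]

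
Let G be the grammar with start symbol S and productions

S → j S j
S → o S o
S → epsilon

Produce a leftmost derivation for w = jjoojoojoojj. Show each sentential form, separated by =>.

S => jSj   [S → j S j]
jSj => jjSjj   [S → j S j]
jjSjj => jjoSojj   [S → o S o]
jjoSojj => jjooSoojj   [S → o S o]
jjooSoojj => jjoojSjoojj   [S → j S j]
jjoojSjoojj => jjoojoSojoojj   [S → o S o]
jjoojoSojoojj => jjoojoojoojj   [S → epsilon]

S=>jSj=>jjSjj=>jjoSojj=>jjooSoojj=>jjoojSjoojj=>jjoojoSojoojj=>jjoojoojoojj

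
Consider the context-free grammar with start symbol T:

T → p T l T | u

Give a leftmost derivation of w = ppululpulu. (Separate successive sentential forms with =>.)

T => pTlT => ppTlTlT => ppulTlT => ppululT => ppululpTlT => ppululpulT => ppululpulu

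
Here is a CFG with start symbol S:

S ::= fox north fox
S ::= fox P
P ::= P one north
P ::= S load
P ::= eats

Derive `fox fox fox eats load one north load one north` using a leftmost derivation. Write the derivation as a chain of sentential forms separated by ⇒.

S ⇒ fox P ⇒ fox P one north ⇒ fox S load one north ⇒ fox fox P load one north ⇒ fox fox P one north load one north ⇒ fox fox S load one north load one north ⇒ fox fox fox P load one north load one north ⇒ fox fox fox eats load one north load one north

S ⇒ fox P   [S ::= fox P]
fox P ⇒ fox P one north   [P ::= P one north]
fox P one north ⇒ fox S load one north   [P ::= S load]
fox S load one north ⇒ fox fox P load one north   [S ::= fox P]
fox fox P load one north ⇒ fox fox P one north load one north   [P ::= P one north]
fox fox P one north load one north ⇒ fox fox S load one north load one north   [P ::= S load]
fox fox S load one north load one north ⇒ fox fox fox P load one north load one north   [S ::= fox P]
fox fox fox P load one north load one north ⇒ fox fox fox eats load one north load one north   [P ::= eats]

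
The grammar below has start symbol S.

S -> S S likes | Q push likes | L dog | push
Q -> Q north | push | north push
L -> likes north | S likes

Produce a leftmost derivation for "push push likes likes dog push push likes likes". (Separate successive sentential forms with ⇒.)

S ⇒ S S likes ⇒ L dog S likes ⇒ S likes dog S likes ⇒ Q push likes likes dog S likes ⇒ push push likes likes dog S likes ⇒ push push likes likes dog S S likes likes ⇒ push push likes likes dog push S likes likes ⇒ push push likes likes dog push push likes likes

S ⇒ S S likes   [S -> S S likes]
S S likes ⇒ L dog S likes   [S -> L dog]
L dog S likes ⇒ S likes dog S likes   [L -> S likes]
S likes dog S likes ⇒ Q push likes likes dog S likes   [S -> Q push likes]
Q push likes likes dog S likes ⇒ push push likes likes dog S likes   [Q -> push]
push push likes likes dog S likes ⇒ push push likes likes dog S S likes likes   [S -> S S likes]
push push likes likes dog S S likes likes ⇒ push push likes likes dog push S likes likes   [S -> push]
push push likes likes dog push S likes likes ⇒ push push likes likes dog push push likes likes   [S -> push]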